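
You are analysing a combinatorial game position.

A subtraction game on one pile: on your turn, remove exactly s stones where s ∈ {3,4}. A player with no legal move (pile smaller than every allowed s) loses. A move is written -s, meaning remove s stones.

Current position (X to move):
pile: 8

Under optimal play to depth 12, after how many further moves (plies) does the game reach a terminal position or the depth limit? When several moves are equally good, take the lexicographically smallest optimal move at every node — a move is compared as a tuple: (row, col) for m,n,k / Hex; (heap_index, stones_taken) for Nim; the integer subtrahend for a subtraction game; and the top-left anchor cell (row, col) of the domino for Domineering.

ply 1, X at 8 | -3=-1→5*; -4=-1→4
ply 2, O at 5 | -3=+1→2*; -4=+1→1
ply 3: 2 is terminal -1 (X); from 8 depth 12

PV length from [8]: 2 plies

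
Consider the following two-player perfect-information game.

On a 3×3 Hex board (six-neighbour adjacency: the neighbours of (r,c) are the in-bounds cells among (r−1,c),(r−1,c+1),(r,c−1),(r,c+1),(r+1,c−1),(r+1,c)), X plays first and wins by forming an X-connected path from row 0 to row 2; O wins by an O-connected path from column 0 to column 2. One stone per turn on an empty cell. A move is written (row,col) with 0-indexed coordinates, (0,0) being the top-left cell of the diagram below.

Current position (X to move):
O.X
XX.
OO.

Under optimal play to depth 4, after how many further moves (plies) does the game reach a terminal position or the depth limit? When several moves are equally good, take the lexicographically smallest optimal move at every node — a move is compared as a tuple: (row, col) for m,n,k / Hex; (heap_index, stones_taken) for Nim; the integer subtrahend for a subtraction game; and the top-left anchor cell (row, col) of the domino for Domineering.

PV length from [O.X/XX./OO.]: 2 plies

p1 X@[O.X/XX./OO.]: (0,1)[OXX/XX./OO.]-1* (1,2)[O.X/XXX/OO.]-1 (2,2)[O.X/XX./OOX]-1
p2 O@[OXX/XX./OO.]: (1,2)[OXX/XXO/OO.]+1* (2,2)[OXX/XX./OOO]+1
p3 X@[OXX/XXO/OO.] terminal -1; root [O.X/XX./OO.] d4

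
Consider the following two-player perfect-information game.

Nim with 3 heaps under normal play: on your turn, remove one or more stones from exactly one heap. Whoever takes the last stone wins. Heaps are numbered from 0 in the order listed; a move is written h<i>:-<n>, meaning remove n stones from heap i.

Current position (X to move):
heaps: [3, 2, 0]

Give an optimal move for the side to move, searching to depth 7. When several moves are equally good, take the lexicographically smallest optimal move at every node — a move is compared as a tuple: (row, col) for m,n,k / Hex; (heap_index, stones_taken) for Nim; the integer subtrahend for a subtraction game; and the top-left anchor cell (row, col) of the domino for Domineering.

X's best at [(3,2,0)]: h0:-1

ply 1, X at (3,2,0) | h0:-1=+1→(2,2,0)*; h0:-2=-1→(1,2,0); h0:-3=-1→(0,2,0); h1:-1=-1→(3,1,0); h1:-2=-1→(3,0,0)
ply 2, O at (2,2,0) | h0:-1=-1→(1,2,0)*; h0:-2=-1→(0,2,0); h1:-1=-1→(2,1,0); h1:-2=-1→(2,0,0)
ply 3, X at (1,2,0) | h0:-1=-1→(0,2,0); h1:-1=+1→(1,1,0)*; h1:-2=-1→(1,0,0)
ply 4, O at (1,1,0) | h0:-1=-1→(0,1,0)*; h1:-1=-1→(1,0,0)
ply 5, X at (0,1,0) | h1:-1=+1→(0,0,0)*
ply 6: (0,0,0) is terminal -1 (O); from (3,2,0) depth 7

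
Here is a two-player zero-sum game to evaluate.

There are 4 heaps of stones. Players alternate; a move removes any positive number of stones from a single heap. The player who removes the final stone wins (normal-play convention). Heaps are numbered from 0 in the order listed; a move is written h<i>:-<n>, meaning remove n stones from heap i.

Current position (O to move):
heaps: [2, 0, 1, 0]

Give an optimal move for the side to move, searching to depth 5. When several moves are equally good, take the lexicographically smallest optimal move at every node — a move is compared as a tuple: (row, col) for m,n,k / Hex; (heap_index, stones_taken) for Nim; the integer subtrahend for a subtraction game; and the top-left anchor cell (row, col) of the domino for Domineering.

[(2,0,1,0)] O move#1: h0:-1:+1/(1,0,1,0)*, h0:-2:-1/(0,0,1,0), h2:-1:-1/(2,0,0,0)
[(1,0,1,0)] X move#2: h0:-1:-1/(0,0,1,0)*, h2:-1:-1/(1,0,0,0)
[(0,0,1,0)] O move#3: h2:-1:+1/(0,0,0,0)*
[(0,0,0,0)] end (terminal -1, X#4); searched (2,0,1,0) to 5

O's best at [(2,0,1,0)]: h0:-1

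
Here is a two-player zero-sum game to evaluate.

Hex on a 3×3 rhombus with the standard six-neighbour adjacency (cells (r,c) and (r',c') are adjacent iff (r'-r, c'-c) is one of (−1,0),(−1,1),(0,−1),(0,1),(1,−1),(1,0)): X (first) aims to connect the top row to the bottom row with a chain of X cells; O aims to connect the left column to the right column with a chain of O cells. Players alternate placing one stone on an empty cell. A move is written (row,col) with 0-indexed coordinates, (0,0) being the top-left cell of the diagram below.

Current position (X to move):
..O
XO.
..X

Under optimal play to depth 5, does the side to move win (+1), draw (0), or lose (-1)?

value(..O/XO./..X, X) = +1

p1 X@[..O/XO./..X]: (0,0)[X.O/XO./..X]-1 (0,1)[.XO/XO./..X]-1 (1,2)[..O/XOX/..X]-1 (2,0)[..O/XO./X.X]+1* (2,1)[..O/XO./.XX]-1
p2 O@[..O/XO./X.X]: (0,0)[O.O/XO./X.X]-1* (0,1)[.OO/XO./X.X]-1 (1,2)[..O/XOO/X.X]-1 (2,1)[..O/XO./XOX]-1
p3 X@[O.O/XO./X.X]: (0,1)[OXO/XO./X.X]+1* (1,2)[O.O/XOX/X.X]-1 (2,1)[O.O/XO./XXX]-1
p4 O@[OXO/XO./X.X] terminal -1; root [..O/XO./..X] d5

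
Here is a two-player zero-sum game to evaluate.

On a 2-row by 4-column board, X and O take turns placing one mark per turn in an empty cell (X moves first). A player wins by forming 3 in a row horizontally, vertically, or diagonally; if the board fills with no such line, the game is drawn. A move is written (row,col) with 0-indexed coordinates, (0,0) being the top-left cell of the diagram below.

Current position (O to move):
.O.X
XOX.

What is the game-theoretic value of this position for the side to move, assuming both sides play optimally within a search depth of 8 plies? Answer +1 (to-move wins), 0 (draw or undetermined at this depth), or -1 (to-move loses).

value(.O.X/XOX., O) = 0

[.O.X/XOX.] O move#1: (0,0):+0/OO.X/XOX.*, (0,2):+0/.OOX/XOX., (1,3):+0/.O.X/XOXO
[OO.X/XOX.] X move#2: (0,2):+0/OOXX/XOX.*, (1,3):-1/OO.X/XOXX
[OOXX/XOX.] O move#3: (1,3):+0/OOXX/XOXO*
[OOXX/XOXO] end (terminal +0, X#4); searched .O.X/XOX. to 8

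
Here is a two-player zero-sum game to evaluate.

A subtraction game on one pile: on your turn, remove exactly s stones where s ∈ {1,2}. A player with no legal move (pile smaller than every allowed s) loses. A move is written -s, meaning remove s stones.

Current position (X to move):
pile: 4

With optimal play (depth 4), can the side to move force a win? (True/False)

X winning at [4]: True

[4] X move#1: -1:+1/3*, -2:-1/2
[3] O move#2: -1:-1/2*, -2:-1/1
[2] X move#3: -1:-1/1, -2:+1/0*
[0] end (terminal -1, O#4); searched 4 to 4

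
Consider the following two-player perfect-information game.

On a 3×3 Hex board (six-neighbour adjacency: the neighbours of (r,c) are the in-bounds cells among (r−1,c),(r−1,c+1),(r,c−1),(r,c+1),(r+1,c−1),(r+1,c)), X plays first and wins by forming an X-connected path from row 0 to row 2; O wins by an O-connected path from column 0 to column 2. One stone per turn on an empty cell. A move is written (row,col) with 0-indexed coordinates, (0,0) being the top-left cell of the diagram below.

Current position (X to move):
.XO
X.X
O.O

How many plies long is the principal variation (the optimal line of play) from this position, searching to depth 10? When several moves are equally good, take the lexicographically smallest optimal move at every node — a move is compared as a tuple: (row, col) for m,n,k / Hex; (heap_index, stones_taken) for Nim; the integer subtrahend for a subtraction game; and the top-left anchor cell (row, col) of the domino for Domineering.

ply 1, X at .XO/X.X/O.O | (0,0)=-1→XXO/X.X/O.O*; (1,1)=-1→.XO/XXX/O.O; (2,1)=-1→.XO/X.X/OXO
ply 2, O at XXO/X.X/O.O | (1,1)=+1→XXO/XOX/O.O*; (2,1)=+1→XXO/X.X/OOO
ply 3: XXO/XOX/O.O is terminal -1 (X); from .XO/X.X/O.O depth 10

PV length from [.XO/X.X/O.O]: 2 plies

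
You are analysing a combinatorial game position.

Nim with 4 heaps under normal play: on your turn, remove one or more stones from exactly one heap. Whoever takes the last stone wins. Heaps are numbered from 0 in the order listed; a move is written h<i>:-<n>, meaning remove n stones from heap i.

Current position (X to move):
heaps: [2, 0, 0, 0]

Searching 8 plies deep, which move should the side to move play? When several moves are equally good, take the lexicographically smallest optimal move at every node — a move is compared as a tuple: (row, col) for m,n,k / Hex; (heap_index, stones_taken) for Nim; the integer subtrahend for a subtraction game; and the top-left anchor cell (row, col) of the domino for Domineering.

X's best at [(2,0,0,0)]: h0:-2

ply 1, X at (2,0,0,0) | h0:-1=-1→(1,0,0,0); h0:-2=+1→(0,0,0,0)*
ply 2: (0,0,0,0) is terminal -1 (O); from (2,0,0,0) depth 8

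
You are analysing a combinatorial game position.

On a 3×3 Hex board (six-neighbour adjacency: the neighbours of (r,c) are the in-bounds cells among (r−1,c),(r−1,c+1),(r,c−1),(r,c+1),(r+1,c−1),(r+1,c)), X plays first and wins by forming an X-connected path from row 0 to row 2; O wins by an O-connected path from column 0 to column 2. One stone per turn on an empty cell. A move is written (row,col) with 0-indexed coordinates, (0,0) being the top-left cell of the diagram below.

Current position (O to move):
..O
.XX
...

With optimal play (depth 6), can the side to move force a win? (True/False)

[..O/.XX/...] O move#1: (0,0):-1/O.O/.XX/..., (0,1):+1/.OO/.XX/...*, (1,0):-1/..O/OXX/..., (2,0):-1/..O/.XX/O.., (2,1):-1/..O/.XX/.O., (2,2):-1/..O/.XX/..O
[.OO/.XX/...] X move#2: (0,0):-1/XOO/.XX/...*, (1,0):-1/.OO/XXX/..., (2,0):-1/.OO/.XX/X.., (2,1):-1/.OO/.XX/.X., (2,2):-1/.OO/.XX/..X
[XOO/.XX/...] O move#3: (1,0):+1/XOO/OXX/...*, (2,0):-1/XOO/.XX/O.., (2,1):-1/XOO/.XX/.O., (2,2):-1/XOO/.XX/..O
[XOO/OXX/...] end (terminal -1, X#4); searched ..O/.XX/... to 6

O winning at [..O/.XX/...]: True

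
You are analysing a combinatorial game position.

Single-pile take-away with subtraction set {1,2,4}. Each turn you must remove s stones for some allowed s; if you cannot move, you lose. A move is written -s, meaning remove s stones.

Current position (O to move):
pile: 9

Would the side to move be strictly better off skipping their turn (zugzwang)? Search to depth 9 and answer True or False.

p1 O@[9]: -1[8]-1* -2[7]-1 -4[5]-1
p2 X@[8]: -1[7]-1 -2[6]+1* -4[4]-1
p3 O@[6]: -1[5]-1* -2[4]-1 -4[2]-1
p4 X@[5]: -1[4]-1 -2[3]+1* -4[1]-1
p5 O@[3]: -1[2]-1* -2[1]-1
p6 X@[2]: -1[1]-1 -2[0]+1*
p7 O@[0] terminal -1; root [9] d9
if O skipped the turn, X would face:
~ p1 X@[9]: -1[8]-1* -2[7]-1 -4[5]-1
~ p2 O@[8]: -1[7]-1 -2[6]+1* -4[4]-1
~ p3 X@[6]: -1[5]-1* -2[4]-1 -4[2]-1
~ p4 O@[5]: -1[4]-1 -2[3]+1* -4[1]-1
~ p5 X@[3]: -1[2]-1* -2[1]-1
~ p6 O@[2]: -1[1]-1 -2[0]+1*
~ p7 X@[0] terminal -1; root [9] d9
compare (O): move=-1 vs pass=+1

zugzwang(9, O) = True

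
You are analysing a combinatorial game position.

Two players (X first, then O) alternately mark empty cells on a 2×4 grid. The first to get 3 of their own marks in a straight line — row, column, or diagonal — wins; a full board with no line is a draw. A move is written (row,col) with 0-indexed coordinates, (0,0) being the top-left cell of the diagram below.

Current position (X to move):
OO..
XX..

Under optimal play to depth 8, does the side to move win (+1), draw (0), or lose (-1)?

[OO../XX..] X move#1: (0,2):+0/OOX./XX.., (0,3):-1/OO.X/XX.., (1,2):+1/OO../XXX.*, (1,3):-1/OO../XX.X
[OO../XXX.] end (terminal -1, O#2); searched OO../XX.. to 8

value(OO../XX.., X) = +1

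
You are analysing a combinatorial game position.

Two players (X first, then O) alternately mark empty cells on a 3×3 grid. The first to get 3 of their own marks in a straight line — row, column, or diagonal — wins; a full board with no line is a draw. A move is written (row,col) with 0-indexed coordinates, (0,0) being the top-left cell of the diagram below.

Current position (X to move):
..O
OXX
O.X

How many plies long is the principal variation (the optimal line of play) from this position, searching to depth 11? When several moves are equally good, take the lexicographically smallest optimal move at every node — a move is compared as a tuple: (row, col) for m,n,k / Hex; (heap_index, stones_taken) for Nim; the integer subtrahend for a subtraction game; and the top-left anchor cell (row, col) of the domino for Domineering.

[..O/OXX/O.X] X move#1: (0,0):+1/X.O/OXX/O.X*, (0,1):-1/.XO/OXX/O.X, (2,1):-1/..O/OXX/OXX
[X.O/OXX/O.X] end (terminal -1, O#2); searched ..O/OXX/O.X to 11

PV length from [..O/OXX/O.X]: 1 ply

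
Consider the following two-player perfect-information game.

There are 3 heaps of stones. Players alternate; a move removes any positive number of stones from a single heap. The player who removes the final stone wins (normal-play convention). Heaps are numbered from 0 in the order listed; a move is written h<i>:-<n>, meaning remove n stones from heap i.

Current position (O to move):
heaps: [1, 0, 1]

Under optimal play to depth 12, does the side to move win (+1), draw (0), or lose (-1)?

value((1,0,1), O) = -1

[(1,0,1)] O move#1: h0:-1:-1/(0,0,1)*, h2:-1:-1/(1,0,0)
[(0,0,1)] X move#2: h2:-1:+1/(0,0,0)*
[(0,0,0)] end (terminal -1, O#3); searched (1,0,1) to 12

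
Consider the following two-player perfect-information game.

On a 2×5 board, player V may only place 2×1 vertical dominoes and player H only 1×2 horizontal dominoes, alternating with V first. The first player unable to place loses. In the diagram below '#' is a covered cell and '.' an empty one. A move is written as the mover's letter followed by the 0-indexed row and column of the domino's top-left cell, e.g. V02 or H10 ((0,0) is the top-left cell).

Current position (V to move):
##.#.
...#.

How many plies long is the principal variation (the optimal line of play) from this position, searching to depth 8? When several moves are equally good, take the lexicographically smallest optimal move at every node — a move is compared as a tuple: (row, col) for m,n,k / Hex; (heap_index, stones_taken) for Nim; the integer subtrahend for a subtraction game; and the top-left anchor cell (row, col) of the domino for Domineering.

ply 1, V at ##.#./...#. | V02=+1→####./..##.*; V04=-1→##.##/...##
ply 2, H at ####./..##. | H10=-1→####./####.*
ply 3, V at ####./####. | V04=+1→#####/#####*
ply 4: #####/##### is terminal -1 (H); from ##.#./...#. depth 8

PV length from [##.#./...#.]: 3 plies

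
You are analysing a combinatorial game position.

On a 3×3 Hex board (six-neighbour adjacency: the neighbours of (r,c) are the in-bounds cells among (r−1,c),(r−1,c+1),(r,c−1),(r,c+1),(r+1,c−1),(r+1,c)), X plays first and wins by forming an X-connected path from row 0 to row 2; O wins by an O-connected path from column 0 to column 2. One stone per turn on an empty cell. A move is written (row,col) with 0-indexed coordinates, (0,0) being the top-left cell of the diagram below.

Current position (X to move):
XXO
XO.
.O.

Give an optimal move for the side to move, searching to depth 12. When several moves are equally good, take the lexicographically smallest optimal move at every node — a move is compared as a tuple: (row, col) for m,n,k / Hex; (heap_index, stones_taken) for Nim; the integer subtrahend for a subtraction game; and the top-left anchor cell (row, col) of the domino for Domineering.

X's best at [XXO/XO./.O.]: (2,0)

ply 1, X at XXO/XO./.O. | (1,2)=-1→XXO/XOX/.O.; (2,0)=+1→XXO/XO./XO.*; (2,2)=-1→XXO/XO./.OX
ply 2: XXO/XO./XO. is terminal -1 (O); from XXO/XO./.O. depth 12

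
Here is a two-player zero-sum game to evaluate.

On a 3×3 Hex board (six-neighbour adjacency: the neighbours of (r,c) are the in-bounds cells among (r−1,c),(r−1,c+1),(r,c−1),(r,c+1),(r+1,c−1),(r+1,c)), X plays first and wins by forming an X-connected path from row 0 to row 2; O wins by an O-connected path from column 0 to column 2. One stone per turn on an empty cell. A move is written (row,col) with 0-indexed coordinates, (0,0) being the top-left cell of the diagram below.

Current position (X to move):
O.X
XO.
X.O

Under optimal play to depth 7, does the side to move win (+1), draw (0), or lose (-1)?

[O.X/XO./X.O] X move#1: (0,1):+1/OXX/XO./X.O*, (1,2):+1/O.X/XOX/X.O, (2,1):+1/O.X/XO./XXO
[OXX/XO./X.O] end (terminal -1, O#2); searched O.X/XO./X.O to 7

value(O.X/XO./X.O, X) = +1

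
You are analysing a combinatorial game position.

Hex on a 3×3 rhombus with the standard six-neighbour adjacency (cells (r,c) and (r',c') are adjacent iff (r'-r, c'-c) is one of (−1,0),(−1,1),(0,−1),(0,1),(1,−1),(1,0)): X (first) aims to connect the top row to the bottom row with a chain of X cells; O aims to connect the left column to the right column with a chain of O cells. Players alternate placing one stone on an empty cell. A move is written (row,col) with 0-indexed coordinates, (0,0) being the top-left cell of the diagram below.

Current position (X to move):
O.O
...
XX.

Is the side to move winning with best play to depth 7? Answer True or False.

X winning at [O.O/.../XX.]: True

[O.O/.../XX.] X move#1: (0,1):+1/OXO/.../XX.*, (1,0):-1/O.O/X../XX., (1,1):-1/O.O/.X./XX., (1,2):-1/O.O/..X/XX., (2,2):-1/O.O/.../XXX
[OXO/.../XX.] O move#2: (1,0):-1/OXO/O../XX.*, (1,1):-1/OXO/.O./XX., (1,2):-1/OXO/..O/XX., (2,2):-1/OXO/.../XXO
[OXO/O../XX.] X move#3: (1,1):+1/OXO/OX./XX.*, (1,2):-1/OXO/O.X/XX., (2,2):-1/OXO/O../XXX
[OXO/OX./XX.] end (terminal -1, O#4); searched O.O/.../XX. to 7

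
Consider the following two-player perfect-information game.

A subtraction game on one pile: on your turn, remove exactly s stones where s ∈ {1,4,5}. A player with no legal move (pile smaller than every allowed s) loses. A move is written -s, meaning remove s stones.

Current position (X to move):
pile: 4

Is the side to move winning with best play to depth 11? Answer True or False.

X winning at [4]: True

[4] X move#1: -1:-1/3, -4:+1/0*
[0] end (terminal -1, O#2); searched 4 to 11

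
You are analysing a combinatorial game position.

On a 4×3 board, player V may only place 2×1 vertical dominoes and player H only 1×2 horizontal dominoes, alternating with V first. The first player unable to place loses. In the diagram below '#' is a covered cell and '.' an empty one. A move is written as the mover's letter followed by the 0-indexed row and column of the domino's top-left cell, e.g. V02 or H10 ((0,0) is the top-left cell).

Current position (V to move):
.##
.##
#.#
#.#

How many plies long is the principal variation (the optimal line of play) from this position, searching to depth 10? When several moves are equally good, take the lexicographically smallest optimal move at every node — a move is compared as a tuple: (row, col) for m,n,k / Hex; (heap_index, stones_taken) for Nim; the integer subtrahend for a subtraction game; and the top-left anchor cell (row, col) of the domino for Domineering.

PV length from [.##/.##/#.#/#.#]: 1 ply

[.##/.##/#.#/#.#] V move#1: V00:+1/###/###/#.#/#.#*, V21:+1/.##/.##/###/###
[###/###/#.#/#.#] end (terminal -1, H#2); searched .##/.##/#.#/#.# to 10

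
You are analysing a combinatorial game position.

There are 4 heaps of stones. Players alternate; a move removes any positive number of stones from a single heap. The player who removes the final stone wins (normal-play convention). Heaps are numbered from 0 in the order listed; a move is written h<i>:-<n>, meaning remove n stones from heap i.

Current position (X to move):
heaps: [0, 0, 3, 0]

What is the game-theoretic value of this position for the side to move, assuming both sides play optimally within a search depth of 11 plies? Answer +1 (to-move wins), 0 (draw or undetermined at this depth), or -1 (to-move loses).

p1 X@[(0,0,3,0)]: h2:-1[(0,0,2,0)]-1 h2:-2[(0,0,1,0)]-1 h2:-3[(0,0,0,0)]+1*
p2 O@[(0,0,0,0)] terminal -1; root [(0,0,3,0)] d11

value((0,0,3,0), X) = +1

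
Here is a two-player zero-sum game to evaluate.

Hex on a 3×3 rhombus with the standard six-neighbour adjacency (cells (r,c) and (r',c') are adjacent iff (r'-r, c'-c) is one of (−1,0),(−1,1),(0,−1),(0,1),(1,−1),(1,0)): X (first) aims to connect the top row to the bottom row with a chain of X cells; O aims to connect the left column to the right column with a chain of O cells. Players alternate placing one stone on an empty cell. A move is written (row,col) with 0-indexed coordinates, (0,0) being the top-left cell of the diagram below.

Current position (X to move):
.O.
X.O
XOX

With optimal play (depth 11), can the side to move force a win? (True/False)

ply 1, X at .O./X.O/XOX | (0,0)=+1→XO./X.O/XOX*; (0,2)=+1→.OX/X.O/XOX; (1,1)=+1→.O./XXO/XOX
ply 2: XO./X.O/XOX is terminal -1 (O); from .O./X.O/XOX depth 11

X winning at [.O./X.O/XOX]: True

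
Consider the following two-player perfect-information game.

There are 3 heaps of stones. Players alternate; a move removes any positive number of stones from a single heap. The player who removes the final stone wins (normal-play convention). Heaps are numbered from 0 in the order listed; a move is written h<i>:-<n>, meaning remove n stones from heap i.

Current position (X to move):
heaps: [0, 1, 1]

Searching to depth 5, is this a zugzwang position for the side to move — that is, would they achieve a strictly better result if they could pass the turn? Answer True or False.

ply 1, X at (0,1,1) | h1:-1=-1→(0,0,1)*; h2:-1=-1→(0,1,0)
ply 2, O at (0,0,1) | h2:-1=+1→(0,0,0)*
ply 3: (0,0,0) is terminal -1 (X); from (0,1,1) depth 5
if X skipped the turn, O would face:
~ ply 1, O at (0,1,1) | h1:-1=-1→(0,0,1)*; h2:-1=-1→(0,1,0)
~ ply 2, X at (0,0,1) | h2:-1=+1→(0,0,0)*
~ ply 3: (0,0,0) is terminal -1 (O); from (0,1,1) depth 5
compare (X): move=-1 vs pass=+1

zugzwang((0,1,1), X) = True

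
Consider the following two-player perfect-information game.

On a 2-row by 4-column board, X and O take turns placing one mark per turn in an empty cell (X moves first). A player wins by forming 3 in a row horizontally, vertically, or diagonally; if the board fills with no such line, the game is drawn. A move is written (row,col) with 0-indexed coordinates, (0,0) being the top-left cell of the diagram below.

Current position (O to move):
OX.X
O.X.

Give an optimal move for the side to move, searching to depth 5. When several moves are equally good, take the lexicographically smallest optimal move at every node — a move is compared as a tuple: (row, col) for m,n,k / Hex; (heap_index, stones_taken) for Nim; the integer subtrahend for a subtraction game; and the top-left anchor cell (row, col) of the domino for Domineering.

ply 1, O at OX.X/O.X. | (0,2)=+0→OXOX/O.X.*; (1,1)=-1→OX.X/OOX.; (1,3)=-1→OX.X/O.XO
ply 2, X at OXOX/O.X. | (1,1)=+0→OXOX/OXX.*; (1,3)=+0→OXOX/O.XX
ply 3, O at OXOX/OXX. | (1,3)=+0→OXOX/OXXO*
ply 4: OXOX/OXXO is terminal +0 (X); from OX.X/O.X. depth 5

O's best at [OX.X/O.X.]: (0,2)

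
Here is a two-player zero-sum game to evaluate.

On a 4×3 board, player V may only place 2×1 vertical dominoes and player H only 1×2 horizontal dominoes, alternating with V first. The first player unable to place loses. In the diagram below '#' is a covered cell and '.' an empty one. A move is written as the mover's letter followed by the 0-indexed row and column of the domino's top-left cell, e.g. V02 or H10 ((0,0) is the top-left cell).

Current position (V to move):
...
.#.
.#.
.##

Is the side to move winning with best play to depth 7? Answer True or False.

[.../.#./.#./.##] V move#1: V00:+1/#../##./.#./.##*, V02:+1/..#/.##/.#./.##, V10:+1/.../##./##./.##, V12:+1/.../.##/.##/.##, V20:+1/.../.#./##./###
[#../##./.#./.##] H move#2: H01:-1/###/##./.#./.##*
[###/##./.#./.##] V move#3: V12:+1/###/###/.##/.##*, V20:+1/###/##./##./###
[###/###/.##/.##] end (terminal -1, H#4); searched .../.#./.#./.## to 7

V winning at [.../.#./.#./.##]: True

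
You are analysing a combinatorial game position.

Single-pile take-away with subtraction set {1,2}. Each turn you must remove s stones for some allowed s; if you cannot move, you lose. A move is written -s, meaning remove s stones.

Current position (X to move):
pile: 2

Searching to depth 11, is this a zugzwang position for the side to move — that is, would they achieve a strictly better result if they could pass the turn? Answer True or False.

zugzwang(2, X) = False

ply 1, X at 2 | -1=-1→1; -2=+1→0*
ply 2: 0 is terminal -1 (O); from 2 depth 11
pass branch (O moves first from the same position):
  | ply 1, O at 2 | -1=-1→1; -2=+1→0*
  | ply 2: 0 is terminal -1 (X); from 2 depth 11
X moving scores +1; X passing scores -1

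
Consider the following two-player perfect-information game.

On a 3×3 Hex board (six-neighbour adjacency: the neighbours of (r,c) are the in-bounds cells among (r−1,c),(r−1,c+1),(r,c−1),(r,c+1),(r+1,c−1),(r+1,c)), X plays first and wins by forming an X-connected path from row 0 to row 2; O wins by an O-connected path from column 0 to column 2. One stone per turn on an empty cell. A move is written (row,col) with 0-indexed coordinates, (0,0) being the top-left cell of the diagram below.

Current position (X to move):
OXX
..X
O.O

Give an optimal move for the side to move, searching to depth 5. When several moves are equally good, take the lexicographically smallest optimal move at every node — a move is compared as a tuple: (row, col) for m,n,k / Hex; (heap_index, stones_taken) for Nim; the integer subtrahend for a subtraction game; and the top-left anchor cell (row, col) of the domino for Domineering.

X's best at [OXX/..X/O.O]: (2,1)

[OXX/..X/O.O] X move#1: (1,0):-1/OXX/X.X/O.O, (1,1):-1/OXX/.XX/O.O, (2,1):+1/OXX/..X/OXO*
[OXX/..X/OXO] end (terminal -1, O#2); searched OXX/..X/O.O to 5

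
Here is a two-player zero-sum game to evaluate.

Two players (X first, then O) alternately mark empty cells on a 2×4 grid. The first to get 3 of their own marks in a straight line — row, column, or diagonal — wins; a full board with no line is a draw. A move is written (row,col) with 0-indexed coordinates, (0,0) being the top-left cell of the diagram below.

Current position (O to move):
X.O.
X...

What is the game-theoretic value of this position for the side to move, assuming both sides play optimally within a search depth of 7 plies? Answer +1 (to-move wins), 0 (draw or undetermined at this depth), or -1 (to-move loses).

value(X.O./X..., O) = 0

p1 O@[X.O./X...]: (0,1)[XOO./X...]+0* (0,3)[X.OO/X...]+0 (1,1)[X.O./XO..]+0 (1,2)[X.O./X.O.]+0 (1,3)[X.O./X..O]+0
p2 X@[XOO./X...]: (0,3)[XOOX/X...]+0* (1,1)[XOO./XX..]-1 (1,2)[XOO./X.X.]-1 (1,3)[XOO./X..X]-1
p3 O@[XOOX/X...]: (1,1)[XOOX/XO..]+0* (1,2)[XOOX/X.O.]+0 (1,3)[XOOX/X..O]+0
p4 X@[XOOX/XO..]: (1,2)[XOOX/XOX.]+0* (1,3)[XOOX/XO.X]+0
p5 O@[XOOX/XOX.]: (1,3)[XOOX/XOXO]+0*
p6 X@[XOOX/XOXO] terminal +0; root [X.O./X...] d7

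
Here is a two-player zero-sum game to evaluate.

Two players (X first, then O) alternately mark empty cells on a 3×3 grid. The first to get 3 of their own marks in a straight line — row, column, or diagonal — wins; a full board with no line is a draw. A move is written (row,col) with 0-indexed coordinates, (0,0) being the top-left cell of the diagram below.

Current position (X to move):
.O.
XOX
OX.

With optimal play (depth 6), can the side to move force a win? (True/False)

X winning at [.O./XOX/OX.]: False

[.O./XOX/OX.] X move#1: (0,0):-1/XO./XOX/OX., (0,2):+0/.OX/XOX/OX.*, (2,2):-1/.O./XOX/OXX
[.OX/XOX/OX.] O move#2: (0,0):-1/OOX/XOX/OX., (2,2):+0/.OX/XOX/OXO*
[.OX/XOX/OXO] X move#3: (0,0):+0/XOX/XOX/OXO*
[XOX/XOX/OXO] end (terminal +0, O#4); searched .O./XOX/OX. to 6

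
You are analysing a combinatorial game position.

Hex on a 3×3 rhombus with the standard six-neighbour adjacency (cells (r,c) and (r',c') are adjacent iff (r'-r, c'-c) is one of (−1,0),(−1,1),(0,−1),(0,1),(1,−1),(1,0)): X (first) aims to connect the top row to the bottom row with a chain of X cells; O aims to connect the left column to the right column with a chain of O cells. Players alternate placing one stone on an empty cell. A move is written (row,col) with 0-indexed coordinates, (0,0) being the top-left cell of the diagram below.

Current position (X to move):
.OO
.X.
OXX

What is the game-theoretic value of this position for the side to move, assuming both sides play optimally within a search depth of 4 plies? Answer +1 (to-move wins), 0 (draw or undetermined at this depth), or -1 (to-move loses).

value(.OO/.X./OXX, X) = -1

[.OO/.X./OXX] X move#1: (0,0):-1/XOO/.X./OXX*, (1,0):-1/.OO/XX./OXX, (1,2):-1/.OO/.XX/OXX
[XOO/.X./OXX] O move#2: (1,0):+1/XOO/OX./OXX*, (1,2):-1/XOO/.XO/OXX
[XOO/OX./OXX] end (terminal -1, X#3); searched .OO/.X./OXX to 4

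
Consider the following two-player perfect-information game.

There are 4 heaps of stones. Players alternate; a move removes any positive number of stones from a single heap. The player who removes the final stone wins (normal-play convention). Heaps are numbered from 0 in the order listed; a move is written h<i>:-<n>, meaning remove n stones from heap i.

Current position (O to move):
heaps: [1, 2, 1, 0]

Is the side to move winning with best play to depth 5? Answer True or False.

O winning at [(1,2,1,0)]: True

[(1,2,1,0)] O move#1: h0:-1:-1/(0,2,1,0), h1:-1:-1/(1,1,1,0), h1:-2:+1/(1,0,1,0)*, h2:-1:-1/(1,2,0,0)
[(1,0,1,0)] X move#2: h0:-1:-1/(0,0,1,0)*, h2:-1:-1/(1,0,0,0)
[(0,0,1,0)] O move#3: h2:-1:+1/(0,0,0,0)*
[(0,0,0,0)] end (terminal -1, X#4); searched (1,2,1,0) to 5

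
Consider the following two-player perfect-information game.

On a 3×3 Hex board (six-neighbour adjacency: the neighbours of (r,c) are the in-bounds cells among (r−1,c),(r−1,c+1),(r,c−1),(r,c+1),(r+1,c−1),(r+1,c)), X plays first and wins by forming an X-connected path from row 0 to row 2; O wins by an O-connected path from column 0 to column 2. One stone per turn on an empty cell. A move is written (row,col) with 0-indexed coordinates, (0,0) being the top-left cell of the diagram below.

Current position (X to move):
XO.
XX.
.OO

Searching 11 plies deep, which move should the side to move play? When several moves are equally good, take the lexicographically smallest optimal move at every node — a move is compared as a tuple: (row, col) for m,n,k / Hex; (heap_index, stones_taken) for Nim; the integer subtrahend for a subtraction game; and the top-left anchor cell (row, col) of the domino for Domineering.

X's best at [XO./XX./.OO]: (2,0)

[XO./XX./.OO] X move#1: (0,2):-1/XOX/XX./.OO, (1,2):-1/XO./XXX/.OO, (2,0):+1/XO./XX./XOO*
[XO./XX./XOO] end (terminal -1, O#2); searched XO./XX./.OO to 11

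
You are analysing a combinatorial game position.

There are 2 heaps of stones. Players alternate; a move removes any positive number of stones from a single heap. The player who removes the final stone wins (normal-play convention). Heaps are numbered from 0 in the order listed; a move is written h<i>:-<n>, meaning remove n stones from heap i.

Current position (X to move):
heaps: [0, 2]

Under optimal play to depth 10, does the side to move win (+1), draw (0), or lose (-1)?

ply 1, X at (0,2) | h1:-1=-1→(0,1); h1:-2=+1→(0,0)*
ply 2: (0,0) is terminal -1 (O); from (0,2) depth 10

value((0,2), X) = +1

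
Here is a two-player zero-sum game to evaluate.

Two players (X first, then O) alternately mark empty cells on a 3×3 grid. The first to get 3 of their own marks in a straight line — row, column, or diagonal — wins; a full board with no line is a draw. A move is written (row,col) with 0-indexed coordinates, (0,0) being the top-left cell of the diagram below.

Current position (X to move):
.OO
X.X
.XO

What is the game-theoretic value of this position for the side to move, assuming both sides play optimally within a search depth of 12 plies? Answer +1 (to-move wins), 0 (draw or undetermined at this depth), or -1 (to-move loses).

value(.OO/X.X/.XO, X) = +1

[.OO/X.X/.XO] X move#1: (0,0):+1/XOO/X.X/.XO*, (1,1):+1/.OO/XXX/.XO, (2,0):-1/.OO/X.X/XXO
[XOO/X.X/.XO] O move#2: (1,1):-1/XOO/XOX/.XO*, (2,0):-1/XOO/X.X/OXO
[XOO/XOX/.XO] X move#3: (2,0):+1/XOO/XOX/XXO*
[XOO/XOX/XXO] end (terminal -1, O#4); searched .OO/X.X/.XO to 12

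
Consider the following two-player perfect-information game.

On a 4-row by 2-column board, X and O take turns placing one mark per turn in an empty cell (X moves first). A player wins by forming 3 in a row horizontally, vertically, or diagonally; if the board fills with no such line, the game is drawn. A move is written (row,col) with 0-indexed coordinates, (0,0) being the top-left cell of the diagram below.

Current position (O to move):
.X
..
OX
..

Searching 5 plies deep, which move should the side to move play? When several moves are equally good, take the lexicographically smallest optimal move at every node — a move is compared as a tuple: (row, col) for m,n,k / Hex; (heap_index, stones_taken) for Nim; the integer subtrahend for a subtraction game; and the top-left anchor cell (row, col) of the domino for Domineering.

[.X/../OX/..] O move#1: (0,0):-1/OX/../OX/.., (1,0):-1/.X/O./OX/.., (1,1):+0/.X/.O/OX/..*, (3,0):-1/.X/../OX/O., (3,1):-1/.X/../OX/.O
[.X/.O/OX/..] X move#2: (0,0):+0/XX/.O/OX/..*, (1,0):+0/.X/XO/OX/.., (3,0):+0/.X/.O/OX/X., (3,1):-1/.X/.O/OX/.X
[XX/.O/OX/..] O move#3: (1,0):+0/XX/OO/OX/..*, (3,0):+0/XX/.O/OX/O., (3,1):+0/XX/.O/OX/.O
[XX/OO/OX/..] X move#4: (3,0):+0/XX/OO/OX/X.*, (3,1):-1/XX/OO/OX/.X
[XX/OO/OX/X.] O move#5: (3,1):+0/XX/OO/OX/XO*
[XX/OO/OX/XO] end (terminal +0, X#6); searched .X/../OX/.. to 5

O's best at [.X/../OX/..]: (1,1)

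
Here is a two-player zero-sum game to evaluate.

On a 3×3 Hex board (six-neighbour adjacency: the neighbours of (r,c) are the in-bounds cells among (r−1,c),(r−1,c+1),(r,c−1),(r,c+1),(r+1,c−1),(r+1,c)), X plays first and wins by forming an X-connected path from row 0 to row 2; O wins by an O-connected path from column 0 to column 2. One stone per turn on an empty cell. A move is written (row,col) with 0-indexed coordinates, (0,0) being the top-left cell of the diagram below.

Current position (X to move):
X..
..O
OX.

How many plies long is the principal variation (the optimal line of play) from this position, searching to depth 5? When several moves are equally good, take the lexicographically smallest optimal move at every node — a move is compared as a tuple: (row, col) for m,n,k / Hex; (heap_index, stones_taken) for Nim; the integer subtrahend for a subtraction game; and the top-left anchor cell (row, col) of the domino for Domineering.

PV length from [X../..O/OX.]: 3 plies

[X../..O/OX.] X move#1: (0,1):-1/XX./..O/OX., (0,2):-1/X.X/..O/OX., (1,0):-1/X../X.O/OX., (1,1):+1/X../.XO/OX.*, (2,2):-1/X../..O/OXX
[X../.XO/OX.] O move#2: (0,1):-1/XO./.XO/OX.*, (0,2):-1/X.O/.XO/OX., (1,0):-1/X../OXO/OX., (2,2):-1/X../.XO/OXO
[XO./.XO/OX.] X move#3: (0,2):+1/XOX/.XO/OX.*, (1,0):+1/XO./XXO/OX., (2,2):+1/XO./.XO/OXX
[XOX/.XO/OX.] end (terminal -1, O#4); searched X../..O/OX. to 5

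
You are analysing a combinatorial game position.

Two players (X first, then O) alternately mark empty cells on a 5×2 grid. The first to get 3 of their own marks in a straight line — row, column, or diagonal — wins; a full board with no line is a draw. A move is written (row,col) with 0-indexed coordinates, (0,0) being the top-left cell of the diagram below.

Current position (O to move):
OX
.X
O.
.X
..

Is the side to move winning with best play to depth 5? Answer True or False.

ply 1, O at OX/.X/O./.X/.. | (1,0)=+1→OX/OX/O./.X/..*; (2,1)=+0→OX/.X/OO/.X/..; (3,0)=-1→OX/.X/O./OX/..; (4,0)=-1→OX/.X/O./.X/O.; (4,1)=-1→OX/.X/O./.X/.O
ply 2: OX/OX/O./.X/.. is terminal -1 (X); from OX/.X/O./.X/.. depth 5

O winning at [OX/.X/O./.X/..]: True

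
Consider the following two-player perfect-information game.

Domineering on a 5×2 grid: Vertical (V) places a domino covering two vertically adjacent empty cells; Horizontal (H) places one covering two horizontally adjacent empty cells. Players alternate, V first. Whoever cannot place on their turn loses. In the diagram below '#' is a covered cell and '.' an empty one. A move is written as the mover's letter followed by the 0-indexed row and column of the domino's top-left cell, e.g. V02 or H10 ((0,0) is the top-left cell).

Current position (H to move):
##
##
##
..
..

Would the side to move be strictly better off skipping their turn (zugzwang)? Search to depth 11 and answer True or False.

zugzwang(##/##/##/../.., H) = False

p1 H@[##/##/##/../..]: H30[##/##/##/##/..]+1* H40[##/##/##/../##]+1
p2 V@[##/##/##/##/..] terminal -1; root [##/##/##/../..] d11
suppose H passes — search the same position with V to move:
pass> p1 V@[##/##/##/../..]: V30[##/##/##/#./#.]+1* V31[##/##/##/.#/.#]+1
pass> p2 H@[##/##/##/#./#.] terminal -1; root [##/##/##/../..] d11
for H: play +1, pass -1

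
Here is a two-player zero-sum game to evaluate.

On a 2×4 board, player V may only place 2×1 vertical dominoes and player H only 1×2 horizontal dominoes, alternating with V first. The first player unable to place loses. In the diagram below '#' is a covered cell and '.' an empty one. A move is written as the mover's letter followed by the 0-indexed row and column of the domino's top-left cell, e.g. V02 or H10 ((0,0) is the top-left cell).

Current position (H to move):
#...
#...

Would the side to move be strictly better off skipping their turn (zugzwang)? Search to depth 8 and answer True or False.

[#.../#...] H move#1: H01:+1/###./#...*, H02:+1/#.##/#..., H11:+1/#.../###., H12:+1/#.../#.##
[###./#...] V move#2: V03:-1/####/#..#*
[####/#..#] H move#3: H11:+1/####/####*
[####/####] end (terminal -1, V#4); searched #.../#... to 8
suppose H passes — search the same position with V to move:
pass> [#.../#...] V move#1: V01:-1/##../##.., V02:+1/#.#./#.#.*, V03:-1/#..#/#..#
pass> [#.#./#.#.] end (terminal -1, H#2); searched #.../#... to 8
for H: play +1, pass -1

zugzwang(#.../#..., H) = False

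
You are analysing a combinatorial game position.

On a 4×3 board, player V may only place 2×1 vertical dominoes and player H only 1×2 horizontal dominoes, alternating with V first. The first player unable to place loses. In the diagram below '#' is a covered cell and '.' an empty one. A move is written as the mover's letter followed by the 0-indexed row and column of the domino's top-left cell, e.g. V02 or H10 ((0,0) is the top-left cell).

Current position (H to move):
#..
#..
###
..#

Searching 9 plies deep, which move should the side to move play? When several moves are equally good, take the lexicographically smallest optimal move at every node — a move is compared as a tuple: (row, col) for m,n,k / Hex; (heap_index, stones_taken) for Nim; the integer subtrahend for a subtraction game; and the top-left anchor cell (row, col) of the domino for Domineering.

H's best at [#../#../###/..#]: H01

ply 1, H at #../#../###/..# | H01=+1→###/#../###/..#*; H11=+1→#../###/###/..#; H30=-1→#../#../###/###
ply 2: ###/#../###/..# is terminal -1 (V); from #../#../###/..# depth 9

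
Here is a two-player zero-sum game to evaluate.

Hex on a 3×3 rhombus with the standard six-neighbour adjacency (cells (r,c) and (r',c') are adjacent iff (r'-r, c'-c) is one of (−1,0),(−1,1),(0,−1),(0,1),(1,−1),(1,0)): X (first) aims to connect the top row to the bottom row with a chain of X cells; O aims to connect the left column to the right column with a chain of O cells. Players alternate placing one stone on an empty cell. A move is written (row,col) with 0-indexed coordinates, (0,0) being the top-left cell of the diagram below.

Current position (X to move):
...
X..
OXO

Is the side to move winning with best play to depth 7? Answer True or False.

X winning at [.../X../OXO]: True

[.../X../OXO] X move#1: (0,0):-1/X../X../OXO, (0,1):-1/.X./X../OXO, (0,2):+1/..X/X../OXO*, (1,1):+1/.../XX./OXO, (1,2):+1/.../X.X/OXO
[..X/X../OXO] O move#2: (0,0):-1/O.X/X../OXO*, (0,1):-1/.OX/X../OXO, (1,1):-1/..X/XO./OXO, (1,2):-1/..X/X.O/OXO
[O.X/X../OXO] X move#3: (0,1):+1/OXX/X../OXO*, (1,1):+1/O.X/XX./OXO, (1,2):+1/O.X/X.X/OXO
[OXX/X../OXO] O move#4: (1,1):-1/OXX/XO./OXO*, (1,2):-1/OXX/X.O/OXO
[OXX/XO./OXO] X move#5: (1,2):+1/OXX/XOX/OXO*
[OXX/XOX/OXO] end (terminal -1, O#6); searched .../X../OXO to 7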